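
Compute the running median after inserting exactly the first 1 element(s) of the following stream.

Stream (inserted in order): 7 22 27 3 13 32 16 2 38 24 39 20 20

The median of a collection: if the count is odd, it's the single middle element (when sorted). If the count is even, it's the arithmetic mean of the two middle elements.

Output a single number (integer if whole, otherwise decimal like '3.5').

Step 1: insert 7 -> lo=[7] (size 1, max 7) hi=[] (size 0) -> median=7

Answer: 7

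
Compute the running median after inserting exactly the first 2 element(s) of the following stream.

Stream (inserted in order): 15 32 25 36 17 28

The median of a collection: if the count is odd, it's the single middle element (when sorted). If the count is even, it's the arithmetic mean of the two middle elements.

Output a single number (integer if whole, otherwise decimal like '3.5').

Step 1: insert 15 -> lo=[15] (size 1, max 15) hi=[] (size 0) -> median=15
Step 2: insert 32 -> lo=[15] (size 1, max 15) hi=[32] (size 1, min 32) -> median=23.5

Answer: 23.5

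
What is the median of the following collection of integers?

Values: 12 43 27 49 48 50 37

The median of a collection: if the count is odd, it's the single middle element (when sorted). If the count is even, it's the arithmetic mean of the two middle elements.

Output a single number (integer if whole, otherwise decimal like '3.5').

Answer: 43

Derivation:
Step 1: insert 12 -> lo=[12] (size 1, max 12) hi=[] (size 0) -> median=12
Step 2: insert 43 -> lo=[12] (size 1, max 12) hi=[43] (size 1, min 43) -> median=27.5
Step 3: insert 27 -> lo=[12, 27] (size 2, max 27) hi=[43] (size 1, min 43) -> median=27
Step 4: insert 49 -> lo=[12, 27] (size 2, max 27) hi=[43, 49] (size 2, min 43) -> median=35
Step 5: insert 48 -> lo=[12, 27, 43] (size 3, max 43) hi=[48, 49] (size 2, min 48) -> median=43
Step 6: insert 50 -> lo=[12, 27, 43] (size 3, max 43) hi=[48, 49, 50] (size 3, min 48) -> median=45.5
Step 7: insert 37 -> lo=[12, 27, 37, 43] (size 4, max 43) hi=[48, 49, 50] (size 3, min 48) -> median=43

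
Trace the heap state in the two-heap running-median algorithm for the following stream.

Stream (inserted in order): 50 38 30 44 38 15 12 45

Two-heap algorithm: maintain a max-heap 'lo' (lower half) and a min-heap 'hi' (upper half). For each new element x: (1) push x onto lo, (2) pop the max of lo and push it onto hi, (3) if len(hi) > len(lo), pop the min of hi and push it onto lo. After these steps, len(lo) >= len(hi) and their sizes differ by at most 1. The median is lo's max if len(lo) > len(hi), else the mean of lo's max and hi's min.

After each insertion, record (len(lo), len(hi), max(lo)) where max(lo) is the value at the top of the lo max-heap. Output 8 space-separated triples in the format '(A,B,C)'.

Step 1: insert 50 -> lo=[50] hi=[] -> (len(lo)=1, len(hi)=0, max(lo)=50)
Step 2: insert 38 -> lo=[38] hi=[50] -> (len(lo)=1, len(hi)=1, max(lo)=38)
Step 3: insert 30 -> lo=[30, 38] hi=[50] -> (len(lo)=2, len(hi)=1, max(lo)=38)
Step 4: insert 44 -> lo=[30, 38] hi=[44, 50] -> (len(lo)=2, len(hi)=2, max(lo)=38)
Step 5: insert 38 -> lo=[30, 38, 38] hi=[44, 50] -> (len(lo)=3, len(hi)=2, max(lo)=38)
Step 6: insert 15 -> lo=[15, 30, 38] hi=[38, 44, 50] -> (len(lo)=3, len(hi)=3, max(lo)=38)
Step 7: insert 12 -> lo=[12, 15, 30, 38] hi=[38, 44, 50] -> (len(lo)=4, len(hi)=3, max(lo)=38)
Step 8: insert 45 -> lo=[12, 15, 30, 38] hi=[38, 44, 45, 50] -> (len(lo)=4, len(hi)=4, max(lo)=38)

Answer: (1,0,50) (1,1,38) (2,1,38) (2,2,38) (3,2,38) (3,3,38) (4,3,38) (4,4,38)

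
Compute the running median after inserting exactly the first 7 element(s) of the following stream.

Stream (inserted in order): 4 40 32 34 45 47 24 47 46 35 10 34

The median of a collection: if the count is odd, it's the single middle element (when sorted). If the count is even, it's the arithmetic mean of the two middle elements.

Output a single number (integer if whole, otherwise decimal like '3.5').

Step 1: insert 4 -> lo=[4] (size 1, max 4) hi=[] (size 0) -> median=4
Step 2: insert 40 -> lo=[4] (size 1, max 4) hi=[40] (size 1, min 40) -> median=22
Step 3: insert 32 -> lo=[4, 32] (size 2, max 32) hi=[40] (size 1, min 40) -> median=32
Step 4: insert 34 -> lo=[4, 32] (size 2, max 32) hi=[34, 40] (size 2, min 34) -> median=33
Step 5: insert 45 -> lo=[4, 32, 34] (size 3, max 34) hi=[40, 45] (size 2, min 40) -> median=34
Step 6: insert 47 -> lo=[4, 32, 34] (size 3, max 34) hi=[40, 45, 47] (size 3, min 40) -> median=37
Step 7: insert 24 -> lo=[4, 24, 32, 34] (size 4, max 34) hi=[40, 45, 47] (size 3, min 40) -> median=34

Answer: 34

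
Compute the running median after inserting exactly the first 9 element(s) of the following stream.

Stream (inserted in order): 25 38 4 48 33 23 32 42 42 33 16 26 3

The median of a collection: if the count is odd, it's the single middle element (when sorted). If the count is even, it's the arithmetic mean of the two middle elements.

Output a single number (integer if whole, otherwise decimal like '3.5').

Step 1: insert 25 -> lo=[25] (size 1, max 25) hi=[] (size 0) -> median=25
Step 2: insert 38 -> lo=[25] (size 1, max 25) hi=[38] (size 1, min 38) -> median=31.5
Step 3: insert 4 -> lo=[4, 25] (size 2, max 25) hi=[38] (size 1, min 38) -> median=25
Step 4: insert 48 -> lo=[4, 25] (size 2, max 25) hi=[38, 48] (size 2, min 38) -> median=31.5
Step 5: insert 33 -> lo=[4, 25, 33] (size 3, max 33) hi=[38, 48] (size 2, min 38) -> median=33
Step 6: insert 23 -> lo=[4, 23, 25] (size 3, max 25) hi=[33, 38, 48] (size 3, min 33) -> median=29
Step 7: insert 32 -> lo=[4, 23, 25, 32] (size 4, max 32) hi=[33, 38, 48] (size 3, min 33) -> median=32
Step 8: insert 42 -> lo=[4, 23, 25, 32] (size 4, max 32) hi=[33, 38, 42, 48] (size 4, min 33) -> median=32.5
Step 9: insert 42 -> lo=[4, 23, 25, 32, 33] (size 5, max 33) hi=[38, 42, 42, 48] (size 4, min 38) -> median=33

Answer: 33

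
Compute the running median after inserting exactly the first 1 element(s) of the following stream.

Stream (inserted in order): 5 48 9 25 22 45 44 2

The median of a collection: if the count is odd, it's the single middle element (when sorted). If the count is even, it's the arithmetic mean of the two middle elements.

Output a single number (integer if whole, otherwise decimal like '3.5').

Step 1: insert 5 -> lo=[5] (size 1, max 5) hi=[] (size 0) -> median=5

Answer: 5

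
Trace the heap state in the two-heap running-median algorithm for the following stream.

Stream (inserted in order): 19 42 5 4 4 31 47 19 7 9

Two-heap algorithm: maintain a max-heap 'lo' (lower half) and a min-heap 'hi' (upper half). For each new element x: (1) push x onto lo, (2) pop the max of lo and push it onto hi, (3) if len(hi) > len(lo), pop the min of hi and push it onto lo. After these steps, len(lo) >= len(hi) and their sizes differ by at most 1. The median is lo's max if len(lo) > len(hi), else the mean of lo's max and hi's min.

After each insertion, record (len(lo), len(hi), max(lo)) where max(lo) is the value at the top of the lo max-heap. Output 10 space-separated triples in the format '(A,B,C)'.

Step 1: insert 19 -> lo=[19] hi=[] -> (len(lo)=1, len(hi)=0, max(lo)=19)
Step 2: insert 42 -> lo=[19] hi=[42] -> (len(lo)=1, len(hi)=1, max(lo)=19)
Step 3: insert 5 -> lo=[5, 19] hi=[42] -> (len(lo)=2, len(hi)=1, max(lo)=19)
Step 4: insert 4 -> lo=[4, 5] hi=[19, 42] -> (len(lo)=2, len(hi)=2, max(lo)=5)
Step 5: insert 4 -> lo=[4, 4, 5] hi=[19, 42] -> (len(lo)=3, len(hi)=2, max(lo)=5)
Step 6: insert 31 -> lo=[4, 4, 5] hi=[19, 31, 42] -> (len(lo)=3, len(hi)=3, max(lo)=5)
Step 7: insert 47 -> lo=[4, 4, 5, 19] hi=[31, 42, 47] -> (len(lo)=4, len(hi)=3, max(lo)=19)
Step 8: insert 19 -> lo=[4, 4, 5, 19] hi=[19, 31, 42, 47] -> (len(lo)=4, len(hi)=4, max(lo)=19)
Step 9: insert 7 -> lo=[4, 4, 5, 7, 19] hi=[19, 31, 42, 47] -> (len(lo)=5, len(hi)=4, max(lo)=19)
Step 10: insert 9 -> lo=[4, 4, 5, 7, 9] hi=[19, 19, 31, 42, 47] -> (len(lo)=5, len(hi)=5, max(lo)=9)

Answer: (1,0,19) (1,1,19) (2,1,19) (2,2,5) (3,2,5) (3,3,5) (4,3,19) (4,4,19) (5,4,19) (5,5,9)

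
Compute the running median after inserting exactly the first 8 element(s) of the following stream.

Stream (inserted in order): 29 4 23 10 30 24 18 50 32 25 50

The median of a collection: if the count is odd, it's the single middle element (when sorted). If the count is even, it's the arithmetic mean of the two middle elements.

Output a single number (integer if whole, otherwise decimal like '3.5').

Answer: 23.5

Derivation:
Step 1: insert 29 -> lo=[29] (size 1, max 29) hi=[] (size 0) -> median=29
Step 2: insert 4 -> lo=[4] (size 1, max 4) hi=[29] (size 1, min 29) -> median=16.5
Step 3: insert 23 -> lo=[4, 23] (size 2, max 23) hi=[29] (size 1, min 29) -> median=23
Step 4: insert 10 -> lo=[4, 10] (size 2, max 10) hi=[23, 29] (size 2, min 23) -> median=16.5
Step 5: insert 30 -> lo=[4, 10, 23] (size 3, max 23) hi=[29, 30] (size 2, min 29) -> median=23
Step 6: insert 24 -> lo=[4, 10, 23] (size 3, max 23) hi=[24, 29, 30] (size 3, min 24) -> median=23.5
Step 7: insert 18 -> lo=[4, 10, 18, 23] (size 4, max 23) hi=[24, 29, 30] (size 3, min 24) -> median=23
Step 8: insert 50 -> lo=[4, 10, 18, 23] (size 4, max 23) hi=[24, 29, 30, 50] (size 4, min 24) -> median=23.5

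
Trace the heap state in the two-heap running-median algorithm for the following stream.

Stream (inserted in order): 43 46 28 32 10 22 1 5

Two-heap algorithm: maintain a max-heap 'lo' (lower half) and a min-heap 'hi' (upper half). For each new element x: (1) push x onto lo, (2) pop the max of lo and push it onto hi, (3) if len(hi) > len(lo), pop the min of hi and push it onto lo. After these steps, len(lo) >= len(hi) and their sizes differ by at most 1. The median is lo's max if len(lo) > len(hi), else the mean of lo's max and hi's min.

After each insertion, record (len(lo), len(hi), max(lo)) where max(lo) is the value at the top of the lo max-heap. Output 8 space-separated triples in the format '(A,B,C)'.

Answer: (1,0,43) (1,1,43) (2,1,43) (2,2,32) (3,2,32) (3,3,28) (4,3,28) (4,4,22)

Derivation:
Step 1: insert 43 -> lo=[43] hi=[] -> (len(lo)=1, len(hi)=0, max(lo)=43)
Step 2: insert 46 -> lo=[43] hi=[46] -> (len(lo)=1, len(hi)=1, max(lo)=43)
Step 3: insert 28 -> lo=[28, 43] hi=[46] -> (len(lo)=2, len(hi)=1, max(lo)=43)
Step 4: insert 32 -> lo=[28, 32] hi=[43, 46] -> (len(lo)=2, len(hi)=2, max(lo)=32)
Step 5: insert 10 -> lo=[10, 28, 32] hi=[43, 46] -> (len(lo)=3, len(hi)=2, max(lo)=32)
Step 6: insert 22 -> lo=[10, 22, 28] hi=[32, 43, 46] -> (len(lo)=3, len(hi)=3, max(lo)=28)
Step 7: insert 1 -> lo=[1, 10, 22, 28] hi=[32, 43, 46] -> (len(lo)=4, len(hi)=3, max(lo)=28)
Step 8: insert 5 -> lo=[1, 5, 10, 22] hi=[28, 32, 43, 46] -> (len(lo)=4, len(hi)=4, max(lo)=22)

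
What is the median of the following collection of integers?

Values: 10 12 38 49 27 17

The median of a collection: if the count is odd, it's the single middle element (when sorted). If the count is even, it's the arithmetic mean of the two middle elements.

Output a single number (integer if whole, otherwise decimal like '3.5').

Step 1: insert 10 -> lo=[10] (size 1, max 10) hi=[] (size 0) -> median=10
Step 2: insert 12 -> lo=[10] (size 1, max 10) hi=[12] (size 1, min 12) -> median=11
Step 3: insert 38 -> lo=[10, 12] (size 2, max 12) hi=[38] (size 1, min 38) -> median=12
Step 4: insert 49 -> lo=[10, 12] (size 2, max 12) hi=[38, 49] (size 2, min 38) -> median=25
Step 5: insert 27 -> lo=[10, 12, 27] (size 3, max 27) hi=[38, 49] (size 2, min 38) -> median=27
Step 6: insert 17 -> lo=[10, 12, 17] (size 3, max 17) hi=[27, 38, 49] (size 3, min 27) -> median=22

Answer: 22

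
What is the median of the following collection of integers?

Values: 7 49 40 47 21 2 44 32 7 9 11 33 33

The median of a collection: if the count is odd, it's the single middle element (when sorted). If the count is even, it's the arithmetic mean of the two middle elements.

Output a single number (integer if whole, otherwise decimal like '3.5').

Step 1: insert 7 -> lo=[7] (size 1, max 7) hi=[] (size 0) -> median=7
Step 2: insert 49 -> lo=[7] (size 1, max 7) hi=[49] (size 1, min 49) -> median=28
Step 3: insert 40 -> lo=[7, 40] (size 2, max 40) hi=[49] (size 1, min 49) -> median=40
Step 4: insert 47 -> lo=[7, 40] (size 2, max 40) hi=[47, 49] (size 2, min 47) -> median=43.5
Step 5: insert 21 -> lo=[7, 21, 40] (size 3, max 40) hi=[47, 49] (size 2, min 47) -> median=40
Step 6: insert 2 -> lo=[2, 7, 21] (size 3, max 21) hi=[40, 47, 49] (size 3, min 40) -> median=30.5
Step 7: insert 44 -> lo=[2, 7, 21, 40] (size 4, max 40) hi=[44, 47, 49] (size 3, min 44) -> median=40
Step 8: insert 32 -> lo=[2, 7, 21, 32] (size 4, max 32) hi=[40, 44, 47, 49] (size 4, min 40) -> median=36
Step 9: insert 7 -> lo=[2, 7, 7, 21, 32] (size 5, max 32) hi=[40, 44, 47, 49] (size 4, min 40) -> median=32
Step 10: insert 9 -> lo=[2, 7, 7, 9, 21] (size 5, max 21) hi=[32, 40, 44, 47, 49] (size 5, min 32) -> median=26.5
Step 11: insert 11 -> lo=[2, 7, 7, 9, 11, 21] (size 6, max 21) hi=[32, 40, 44, 47, 49] (size 5, min 32) -> median=21
Step 12: insert 33 -> lo=[2, 7, 7, 9, 11, 21] (size 6, max 21) hi=[32, 33, 40, 44, 47, 49] (size 6, min 32) -> median=26.5
Step 13: insert 33 -> lo=[2, 7, 7, 9, 11, 21, 32] (size 7, max 32) hi=[33, 33, 40, 44, 47, 49] (size 6, min 33) -> median=32

Answer: 32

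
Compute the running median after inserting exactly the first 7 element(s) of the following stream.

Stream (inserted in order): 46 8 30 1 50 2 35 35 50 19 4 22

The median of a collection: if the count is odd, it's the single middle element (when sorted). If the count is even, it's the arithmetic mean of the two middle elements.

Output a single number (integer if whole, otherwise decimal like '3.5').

Answer: 30

Derivation:
Step 1: insert 46 -> lo=[46] (size 1, max 46) hi=[] (size 0) -> median=46
Step 2: insert 8 -> lo=[8] (size 1, max 8) hi=[46] (size 1, min 46) -> median=27
Step 3: insert 30 -> lo=[8, 30] (size 2, max 30) hi=[46] (size 1, min 46) -> median=30
Step 4: insert 1 -> lo=[1, 8] (size 2, max 8) hi=[30, 46] (size 2, min 30) -> median=19
Step 5: insert 50 -> lo=[1, 8, 30] (size 3, max 30) hi=[46, 50] (size 2, min 46) -> median=30
Step 6: insert 2 -> lo=[1, 2, 8] (size 3, max 8) hi=[30, 46, 50] (size 3, min 30) -> median=19
Step 7: insert 35 -> lo=[1, 2, 8, 30] (size 4, max 30) hi=[35, 46, 50] (size 3, min 35) -> median=30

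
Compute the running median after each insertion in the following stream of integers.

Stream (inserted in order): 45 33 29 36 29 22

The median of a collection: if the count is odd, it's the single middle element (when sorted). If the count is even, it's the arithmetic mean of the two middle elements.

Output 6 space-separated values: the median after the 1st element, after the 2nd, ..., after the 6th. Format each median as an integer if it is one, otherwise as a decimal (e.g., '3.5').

Step 1: insert 45 -> lo=[45] (size 1, max 45) hi=[] (size 0) -> median=45
Step 2: insert 33 -> lo=[33] (size 1, max 33) hi=[45] (size 1, min 45) -> median=39
Step 3: insert 29 -> lo=[29, 33] (size 2, max 33) hi=[45] (size 1, min 45) -> median=33
Step 4: insert 36 -> lo=[29, 33] (size 2, max 33) hi=[36, 45] (size 2, min 36) -> median=34.5
Step 5: insert 29 -> lo=[29, 29, 33] (size 3, max 33) hi=[36, 45] (size 2, min 36) -> median=33
Step 6: insert 22 -> lo=[22, 29, 29] (size 3, max 29) hi=[33, 36, 45] (size 3, min 33) -> median=31

Answer: 45 39 33 34.5 33 31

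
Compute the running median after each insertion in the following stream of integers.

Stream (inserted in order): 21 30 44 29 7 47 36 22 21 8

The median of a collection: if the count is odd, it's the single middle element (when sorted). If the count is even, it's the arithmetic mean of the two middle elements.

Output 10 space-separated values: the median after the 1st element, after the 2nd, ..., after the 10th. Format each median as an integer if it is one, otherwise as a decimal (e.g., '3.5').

Step 1: insert 21 -> lo=[21] (size 1, max 21) hi=[] (size 0) -> median=21
Step 2: insert 30 -> lo=[21] (size 1, max 21) hi=[30] (size 1, min 30) -> median=25.5
Step 3: insert 44 -> lo=[21, 30] (size 2, max 30) hi=[44] (size 1, min 44) -> median=30
Step 4: insert 29 -> lo=[21, 29] (size 2, max 29) hi=[30, 44] (size 2, min 30) -> median=29.5
Step 5: insert 7 -> lo=[7, 21, 29] (size 3, max 29) hi=[30, 44] (size 2, min 30) -> median=29
Step 6: insert 47 -> lo=[7, 21, 29] (size 3, max 29) hi=[30, 44, 47] (size 3, min 30) -> median=29.5
Step 7: insert 36 -> lo=[7, 21, 29, 30] (size 4, max 30) hi=[36, 44, 47] (size 3, min 36) -> median=30
Step 8: insert 22 -> lo=[7, 21, 22, 29] (size 4, max 29) hi=[30, 36, 44, 47] (size 4, min 30) -> median=29.5
Step 9: insert 21 -> lo=[7, 21, 21, 22, 29] (size 5, max 29) hi=[30, 36, 44, 47] (size 4, min 30) -> median=29
Step 10: insert 8 -> lo=[7, 8, 21, 21, 22] (size 5, max 22) hi=[29, 30, 36, 44, 47] (size 5, min 29) -> median=25.5

Answer: 21 25.5 30 29.5 29 29.5 30 29.5 29 25.5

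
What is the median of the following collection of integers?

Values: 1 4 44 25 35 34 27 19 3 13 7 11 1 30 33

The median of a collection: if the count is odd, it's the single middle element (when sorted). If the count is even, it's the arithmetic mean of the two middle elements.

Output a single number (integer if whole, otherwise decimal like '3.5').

Answer: 19

Derivation:
Step 1: insert 1 -> lo=[1] (size 1, max 1) hi=[] (size 0) -> median=1
Step 2: insert 4 -> lo=[1] (size 1, max 1) hi=[4] (size 1, min 4) -> median=2.5
Step 3: insert 44 -> lo=[1, 4] (size 2, max 4) hi=[44] (size 1, min 44) -> median=4
Step 4: insert 25 -> lo=[1, 4] (size 2, max 4) hi=[25, 44] (size 2, min 25) -> median=14.5
Step 5: insert 35 -> lo=[1, 4, 25] (size 3, max 25) hi=[35, 44] (size 2, min 35) -> median=25
Step 6: insert 34 -> lo=[1, 4, 25] (size 3, max 25) hi=[34, 35, 44] (size 3, min 34) -> median=29.5
Step 7: insert 27 -> lo=[1, 4, 25, 27] (size 4, max 27) hi=[34, 35, 44] (size 3, min 34) -> median=27
Step 8: insert 19 -> lo=[1, 4, 19, 25] (size 4, max 25) hi=[27, 34, 35, 44] (size 4, min 27) -> median=26
Step 9: insert 3 -> lo=[1, 3, 4, 19, 25] (size 5, max 25) hi=[27, 34, 35, 44] (size 4, min 27) -> median=25
Step 10: insert 13 -> lo=[1, 3, 4, 13, 19] (size 5, max 19) hi=[25, 27, 34, 35, 44] (size 5, min 25) -> median=22
Step 11: insert 7 -> lo=[1, 3, 4, 7, 13, 19] (size 6, max 19) hi=[25, 27, 34, 35, 44] (size 5, min 25) -> median=19
Step 12: insert 11 -> lo=[1, 3, 4, 7, 11, 13] (size 6, max 13) hi=[19, 25, 27, 34, 35, 44] (size 6, min 19) -> median=16
Step 13: insert 1 -> lo=[1, 1, 3, 4, 7, 11, 13] (size 7, max 13) hi=[19, 25, 27, 34, 35, 44] (size 6, min 19) -> median=13
Step 14: insert 30 -> lo=[1, 1, 3, 4, 7, 11, 13] (size 7, max 13) hi=[19, 25, 27, 30, 34, 35, 44] (size 7, min 19) -> median=16
Step 15: insert 33 -> lo=[1, 1, 3, 4, 7, 11, 13, 19] (size 8, max 19) hi=[25, 27, 30, 33, 34, 35, 44] (size 7, min 25) -> median=19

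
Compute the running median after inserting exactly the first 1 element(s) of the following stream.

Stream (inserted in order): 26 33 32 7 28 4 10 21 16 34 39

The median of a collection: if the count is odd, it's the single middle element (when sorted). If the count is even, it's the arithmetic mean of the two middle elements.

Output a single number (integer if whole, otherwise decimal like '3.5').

Answer: 26

Derivation:
Step 1: insert 26 -> lo=[26] (size 1, max 26) hi=[] (size 0) -> median=26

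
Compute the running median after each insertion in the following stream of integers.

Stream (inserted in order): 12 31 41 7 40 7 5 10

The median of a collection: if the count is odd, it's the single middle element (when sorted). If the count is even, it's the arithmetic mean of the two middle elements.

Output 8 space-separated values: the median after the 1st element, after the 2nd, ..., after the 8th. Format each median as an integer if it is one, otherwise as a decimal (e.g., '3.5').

Step 1: insert 12 -> lo=[12] (size 1, max 12) hi=[] (size 0) -> median=12
Step 2: insert 31 -> lo=[12] (size 1, max 12) hi=[31] (size 1, min 31) -> median=21.5
Step 3: insert 41 -> lo=[12, 31] (size 2, max 31) hi=[41] (size 1, min 41) -> median=31
Step 4: insert 7 -> lo=[7, 12] (size 2, max 12) hi=[31, 41] (size 2, min 31) -> median=21.5
Step 5: insert 40 -> lo=[7, 12, 31] (size 3, max 31) hi=[40, 41] (size 2, min 40) -> median=31
Step 6: insert 7 -> lo=[7, 7, 12] (size 3, max 12) hi=[31, 40, 41] (size 3, min 31) -> median=21.5
Step 7: insert 5 -> lo=[5, 7, 7, 12] (size 4, max 12) hi=[31, 40, 41] (size 3, min 31) -> median=12
Step 8: insert 10 -> lo=[5, 7, 7, 10] (size 4, max 10) hi=[12, 31, 40, 41] (size 4, min 12) -> median=11

Answer: 12 21.5 31 21.5 31 21.5 12 11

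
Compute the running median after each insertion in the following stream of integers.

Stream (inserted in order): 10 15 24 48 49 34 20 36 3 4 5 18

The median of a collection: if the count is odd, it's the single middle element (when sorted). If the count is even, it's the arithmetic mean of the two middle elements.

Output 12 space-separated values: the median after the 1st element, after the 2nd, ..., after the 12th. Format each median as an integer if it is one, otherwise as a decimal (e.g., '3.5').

Answer: 10 12.5 15 19.5 24 29 24 29 24 22 20 19

Derivation:
Step 1: insert 10 -> lo=[10] (size 1, max 10) hi=[] (size 0) -> median=10
Step 2: insert 15 -> lo=[10] (size 1, max 10) hi=[15] (size 1, min 15) -> median=12.5
Step 3: insert 24 -> lo=[10, 15] (size 2, max 15) hi=[24] (size 1, min 24) -> median=15
Step 4: insert 48 -> lo=[10, 15] (size 2, max 15) hi=[24, 48] (size 2, min 24) -> median=19.5
Step 5: insert 49 -> lo=[10, 15, 24] (size 3, max 24) hi=[48, 49] (size 2, min 48) -> median=24
Step 6: insert 34 -> lo=[10, 15, 24] (size 3, max 24) hi=[34, 48, 49] (size 3, min 34) -> median=29
Step 7: insert 20 -> lo=[10, 15, 20, 24] (size 4, max 24) hi=[34, 48, 49] (size 3, min 34) -> median=24
Step 8: insert 36 -> lo=[10, 15, 20, 24] (size 4, max 24) hi=[34, 36, 48, 49] (size 4, min 34) -> median=29
Step 9: insert 3 -> lo=[3, 10, 15, 20, 24] (size 5, max 24) hi=[34, 36, 48, 49] (size 4, min 34) -> median=24
Step 10: insert 4 -> lo=[3, 4, 10, 15, 20] (size 5, max 20) hi=[24, 34, 36, 48, 49] (size 5, min 24) -> median=22
Step 11: insert 5 -> lo=[3, 4, 5, 10, 15, 20] (size 6, max 20) hi=[24, 34, 36, 48, 49] (size 5, min 24) -> median=20
Step 12: insert 18 -> lo=[3, 4, 5, 10, 15, 18] (size 6, max 18) hi=[20, 24, 34, 36, 48, 49] (size 6, min 20) -> median=19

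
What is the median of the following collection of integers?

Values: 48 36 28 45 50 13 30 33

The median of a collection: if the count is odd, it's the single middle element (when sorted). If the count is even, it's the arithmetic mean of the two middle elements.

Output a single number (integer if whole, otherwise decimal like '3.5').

Answer: 34.5

Derivation:
Step 1: insert 48 -> lo=[48] (size 1, max 48) hi=[] (size 0) -> median=48
Step 2: insert 36 -> lo=[36] (size 1, max 36) hi=[48] (size 1, min 48) -> median=42
Step 3: insert 28 -> lo=[28, 36] (size 2, max 36) hi=[48] (size 1, min 48) -> median=36
Step 4: insert 45 -> lo=[28, 36] (size 2, max 36) hi=[45, 48] (size 2, min 45) -> median=40.5
Step 5: insert 50 -> lo=[28, 36, 45] (size 3, max 45) hi=[48, 50] (size 2, min 48) -> median=45
Step 6: insert 13 -> lo=[13, 28, 36] (size 3, max 36) hi=[45, 48, 50] (size 3, min 45) -> median=40.5
Step 7: insert 30 -> lo=[13, 28, 30, 36] (size 4, max 36) hi=[45, 48, 50] (size 3, min 45) -> median=36
Step 8: insert 33 -> lo=[13, 28, 30, 33] (size 4, max 33) hi=[36, 45, 48, 50] (size 4, min 36) -> median=34.5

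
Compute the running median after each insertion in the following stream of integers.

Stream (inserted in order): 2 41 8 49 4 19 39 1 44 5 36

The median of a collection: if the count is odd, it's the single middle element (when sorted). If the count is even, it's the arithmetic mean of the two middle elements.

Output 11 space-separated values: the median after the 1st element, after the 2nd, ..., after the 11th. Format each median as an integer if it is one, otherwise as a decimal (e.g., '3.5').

Answer: 2 21.5 8 24.5 8 13.5 19 13.5 19 13.5 19

Derivation:
Step 1: insert 2 -> lo=[2] (size 1, max 2) hi=[] (size 0) -> median=2
Step 2: insert 41 -> lo=[2] (size 1, max 2) hi=[41] (size 1, min 41) -> median=21.5
Step 3: insert 8 -> lo=[2, 8] (size 2, max 8) hi=[41] (size 1, min 41) -> median=8
Step 4: insert 49 -> lo=[2, 8] (size 2, max 8) hi=[41, 49] (size 2, min 41) -> median=24.5
Step 5: insert 4 -> lo=[2, 4, 8] (size 3, max 8) hi=[41, 49] (size 2, min 41) -> median=8
Step 6: insert 19 -> lo=[2, 4, 8] (size 3, max 8) hi=[19, 41, 49] (size 3, min 19) -> median=13.5
Step 7: insert 39 -> lo=[2, 4, 8, 19] (size 4, max 19) hi=[39, 41, 49] (size 3, min 39) -> median=19
Step 8: insert 1 -> lo=[1, 2, 4, 8] (size 4, max 8) hi=[19, 39, 41, 49] (size 4, min 19) -> median=13.5
Step 9: insert 44 -> lo=[1, 2, 4, 8, 19] (size 5, max 19) hi=[39, 41, 44, 49] (size 4, min 39) -> median=19
Step 10: insert 5 -> lo=[1, 2, 4, 5, 8] (size 5, max 8) hi=[19, 39, 41, 44, 49] (size 5, min 19) -> median=13.5
Step 11: insert 36 -> lo=[1, 2, 4, 5, 8, 19] (size 6, max 19) hi=[36, 39, 41, 44, 49] (size 5, min 36) -> median=19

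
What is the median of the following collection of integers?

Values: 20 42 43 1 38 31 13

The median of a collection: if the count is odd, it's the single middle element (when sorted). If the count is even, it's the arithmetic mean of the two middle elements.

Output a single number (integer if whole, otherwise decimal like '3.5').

Step 1: insert 20 -> lo=[20] (size 1, max 20) hi=[] (size 0) -> median=20
Step 2: insert 42 -> lo=[20] (size 1, max 20) hi=[42] (size 1, min 42) -> median=31
Step 3: insert 43 -> lo=[20, 42] (size 2, max 42) hi=[43] (size 1, min 43) -> median=42
Step 4: insert 1 -> lo=[1, 20] (size 2, max 20) hi=[42, 43] (size 2, min 42) -> median=31
Step 5: insert 38 -> lo=[1, 20, 38] (size 3, max 38) hi=[42, 43] (size 2, min 42) -> median=38
Step 6: insert 31 -> lo=[1, 20, 31] (size 3, max 31) hi=[38, 42, 43] (size 3, min 38) -> median=34.5
Step 7: insert 13 -> lo=[1, 13, 20, 31] (size 4, max 31) hi=[38, 42, 43] (size 3, min 38) -> median=31

Answer: 31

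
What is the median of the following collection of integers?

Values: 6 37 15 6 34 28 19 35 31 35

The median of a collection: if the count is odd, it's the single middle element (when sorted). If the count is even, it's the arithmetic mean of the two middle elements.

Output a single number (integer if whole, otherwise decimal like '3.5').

Answer: 29.5

Derivation:
Step 1: insert 6 -> lo=[6] (size 1, max 6) hi=[] (size 0) -> median=6
Step 2: insert 37 -> lo=[6] (size 1, max 6) hi=[37] (size 1, min 37) -> median=21.5
Step 3: insert 15 -> lo=[6, 15] (size 2, max 15) hi=[37] (size 1, min 37) -> median=15
Step 4: insert 6 -> lo=[6, 6] (size 2, max 6) hi=[15, 37] (size 2, min 15) -> median=10.5
Step 5: insert 34 -> lo=[6, 6, 15] (size 3, max 15) hi=[34, 37] (size 2, min 34) -> median=15
Step 6: insert 28 -> lo=[6, 6, 15] (size 3, max 15) hi=[28, 34, 37] (size 3, min 28) -> median=21.5
Step 7: insert 19 -> lo=[6, 6, 15, 19] (size 4, max 19) hi=[28, 34, 37] (size 3, min 28) -> median=19
Step 8: insert 35 -> lo=[6, 6, 15, 19] (size 4, max 19) hi=[28, 34, 35, 37] (size 4, min 28) -> median=23.5
Step 9: insert 31 -> lo=[6, 6, 15, 19, 28] (size 5, max 28) hi=[31, 34, 35, 37] (size 4, min 31) -> median=28
Step 10: insert 35 -> lo=[6, 6, 15, 19, 28] (size 5, max 28) hi=[31, 34, 35, 35, 37] (size 5, min 31) -> median=29.5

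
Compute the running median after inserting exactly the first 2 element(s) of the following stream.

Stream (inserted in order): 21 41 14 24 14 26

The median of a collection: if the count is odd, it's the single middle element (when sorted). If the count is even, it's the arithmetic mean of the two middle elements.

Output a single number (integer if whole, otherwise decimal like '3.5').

Answer: 31

Derivation:
Step 1: insert 21 -> lo=[21] (size 1, max 21) hi=[] (size 0) -> median=21
Step 2: insert 41 -> lo=[21] (size 1, max 21) hi=[41] (size 1, min 41) -> median=31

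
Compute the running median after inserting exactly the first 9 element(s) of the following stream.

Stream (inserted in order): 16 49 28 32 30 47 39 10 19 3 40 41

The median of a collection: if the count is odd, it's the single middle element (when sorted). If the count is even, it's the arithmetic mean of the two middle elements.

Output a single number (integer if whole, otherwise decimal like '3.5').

Answer: 30

Derivation:
Step 1: insert 16 -> lo=[16] (size 1, max 16) hi=[] (size 0) -> median=16
Step 2: insert 49 -> lo=[16] (size 1, max 16) hi=[49] (size 1, min 49) -> median=32.5
Step 3: insert 28 -> lo=[16, 28] (size 2, max 28) hi=[49] (size 1, min 49) -> median=28
Step 4: insert 32 -> lo=[16, 28] (size 2, max 28) hi=[32, 49] (size 2, min 32) -> median=30
Step 5: insert 30 -> lo=[16, 28, 30] (size 3, max 30) hi=[32, 49] (size 2, min 32) -> median=30
Step 6: insert 47 -> lo=[16, 28, 30] (size 3, max 30) hi=[32, 47, 49] (size 3, min 32) -> median=31
Step 7: insert 39 -> lo=[16, 28, 30, 32] (size 4, max 32) hi=[39, 47, 49] (size 3, min 39) -> median=32
Step 8: insert 10 -> lo=[10, 16, 28, 30] (size 4, max 30) hi=[32, 39, 47, 49] (size 4, min 32) -> median=31
Step 9: insert 19 -> lo=[10, 16, 19, 28, 30] (size 5, max 30) hi=[32, 39, 47, 49] (size 4, min 32) -> median=30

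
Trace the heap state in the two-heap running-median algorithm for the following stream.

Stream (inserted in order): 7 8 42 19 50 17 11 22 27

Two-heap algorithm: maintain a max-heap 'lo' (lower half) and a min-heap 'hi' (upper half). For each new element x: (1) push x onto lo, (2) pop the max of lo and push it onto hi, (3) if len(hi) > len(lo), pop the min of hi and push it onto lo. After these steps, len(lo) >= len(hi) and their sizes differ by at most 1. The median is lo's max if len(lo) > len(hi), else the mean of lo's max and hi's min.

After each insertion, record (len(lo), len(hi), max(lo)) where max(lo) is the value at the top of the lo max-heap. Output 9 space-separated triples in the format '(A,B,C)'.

Answer: (1,0,7) (1,1,7) (2,1,8) (2,2,8) (3,2,19) (3,3,17) (4,3,17) (4,4,17) (5,4,19)

Derivation:
Step 1: insert 7 -> lo=[7] hi=[] -> (len(lo)=1, len(hi)=0, max(lo)=7)
Step 2: insert 8 -> lo=[7] hi=[8] -> (len(lo)=1, len(hi)=1, max(lo)=7)
Step 3: insert 42 -> lo=[7, 8] hi=[42] -> (len(lo)=2, len(hi)=1, max(lo)=8)
Step 4: insert 19 -> lo=[7, 8] hi=[19, 42] -> (len(lo)=2, len(hi)=2, max(lo)=8)
Step 5: insert 50 -> lo=[7, 8, 19] hi=[42, 50] -> (len(lo)=3, len(hi)=2, max(lo)=19)
Step 6: insert 17 -> lo=[7, 8, 17] hi=[19, 42, 50] -> (len(lo)=3, len(hi)=3, max(lo)=17)
Step 7: insert 11 -> lo=[7, 8, 11, 17] hi=[19, 42, 50] -> (len(lo)=4, len(hi)=3, max(lo)=17)
Step 8: insert 22 -> lo=[7, 8, 11, 17] hi=[19, 22, 42, 50] -> (len(lo)=4, len(hi)=4, max(lo)=17)
Step 9: insert 27 -> lo=[7, 8, 11, 17, 19] hi=[22, 27, 42, 50] -> (len(lo)=5, len(hi)=4, max(lo)=19)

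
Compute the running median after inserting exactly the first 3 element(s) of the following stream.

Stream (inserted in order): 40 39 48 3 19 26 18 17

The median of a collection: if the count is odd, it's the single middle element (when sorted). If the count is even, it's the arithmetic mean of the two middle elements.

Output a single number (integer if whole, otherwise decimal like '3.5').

Answer: 40

Derivation:
Step 1: insert 40 -> lo=[40] (size 1, max 40) hi=[] (size 0) -> median=40
Step 2: insert 39 -> lo=[39] (size 1, max 39) hi=[40] (size 1, min 40) -> median=39.5
Step 3: insert 48 -> lo=[39, 40] (size 2, max 40) hi=[48] (size 1, min 48) -> median=40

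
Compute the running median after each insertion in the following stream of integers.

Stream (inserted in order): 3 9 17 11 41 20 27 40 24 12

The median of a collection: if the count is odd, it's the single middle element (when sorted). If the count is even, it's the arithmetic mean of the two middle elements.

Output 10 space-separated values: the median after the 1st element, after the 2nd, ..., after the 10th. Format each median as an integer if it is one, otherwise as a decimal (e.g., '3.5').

Step 1: insert 3 -> lo=[3] (size 1, max 3) hi=[] (size 0) -> median=3
Step 2: insert 9 -> lo=[3] (size 1, max 3) hi=[9] (size 1, min 9) -> median=6
Step 3: insert 17 -> lo=[3, 9] (size 2, max 9) hi=[17] (size 1, min 17) -> median=9
Step 4: insert 11 -> lo=[3, 9] (size 2, max 9) hi=[11, 17] (size 2, min 11) -> median=10
Step 5: insert 41 -> lo=[3, 9, 11] (size 3, max 11) hi=[17, 41] (size 2, min 17) -> median=11
Step 6: insert 20 -> lo=[3, 9, 11] (size 3, max 11) hi=[17, 20, 41] (size 3, min 17) -> median=14
Step 7: insert 27 -> lo=[3, 9, 11, 17] (size 4, max 17) hi=[20, 27, 41] (size 3, min 20) -> median=17
Step 8: insert 40 -> lo=[3, 9, 11, 17] (size 4, max 17) hi=[20, 27, 40, 41] (size 4, min 20) -> median=18.5
Step 9: insert 24 -> lo=[3, 9, 11, 17, 20] (size 5, max 20) hi=[24, 27, 40, 41] (size 4, min 24) -> median=20
Step 10: insert 12 -> lo=[3, 9, 11, 12, 17] (size 5, max 17) hi=[20, 24, 27, 40, 41] (size 5, min 20) -> median=18.5

Answer: 3 6 9 10 11 14 17 18.5 20 18.5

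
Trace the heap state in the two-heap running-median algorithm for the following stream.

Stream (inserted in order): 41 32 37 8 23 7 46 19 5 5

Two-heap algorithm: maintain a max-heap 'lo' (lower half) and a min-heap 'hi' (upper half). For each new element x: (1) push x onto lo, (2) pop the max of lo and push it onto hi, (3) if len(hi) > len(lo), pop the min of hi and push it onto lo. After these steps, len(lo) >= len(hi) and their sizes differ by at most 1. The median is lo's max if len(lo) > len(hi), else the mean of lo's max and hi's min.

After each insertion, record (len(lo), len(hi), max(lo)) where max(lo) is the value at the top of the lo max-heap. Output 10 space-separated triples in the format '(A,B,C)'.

Step 1: insert 41 -> lo=[41] hi=[] -> (len(lo)=1, len(hi)=0, max(lo)=41)
Step 2: insert 32 -> lo=[32] hi=[41] -> (len(lo)=1, len(hi)=1, max(lo)=32)
Step 3: insert 37 -> lo=[32, 37] hi=[41] -> (len(lo)=2, len(hi)=1, max(lo)=37)
Step 4: insert 8 -> lo=[8, 32] hi=[37, 41] -> (len(lo)=2, len(hi)=2, max(lo)=32)
Step 5: insert 23 -> lo=[8, 23, 32] hi=[37, 41] -> (len(lo)=3, len(hi)=2, max(lo)=32)
Step 6: insert 7 -> lo=[7, 8, 23] hi=[32, 37, 41] -> (len(lo)=3, len(hi)=3, max(lo)=23)
Step 7: insert 46 -> lo=[7, 8, 23, 32] hi=[37, 41, 46] -> (len(lo)=4, len(hi)=3, max(lo)=32)
Step 8: insert 19 -> lo=[7, 8, 19, 23] hi=[32, 37, 41, 46] -> (len(lo)=4, len(hi)=4, max(lo)=23)
Step 9: insert 5 -> lo=[5, 7, 8, 19, 23] hi=[32, 37, 41, 46] -> (len(lo)=5, len(hi)=4, max(lo)=23)
Step 10: insert 5 -> lo=[5, 5, 7, 8, 19] hi=[23, 32, 37, 41, 46] -> (len(lo)=5, len(hi)=5, max(lo)=19)

Answer: (1,0,41) (1,1,32) (2,1,37) (2,2,32) (3,2,32) (3,3,23) (4,3,32) (4,4,23) (5,4,23) (5,5,19)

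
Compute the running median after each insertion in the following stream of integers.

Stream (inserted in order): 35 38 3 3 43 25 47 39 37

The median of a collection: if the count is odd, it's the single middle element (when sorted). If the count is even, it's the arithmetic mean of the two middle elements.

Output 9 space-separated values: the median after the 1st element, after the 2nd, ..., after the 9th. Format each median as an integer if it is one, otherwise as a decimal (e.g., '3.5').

Step 1: insert 35 -> lo=[35] (size 1, max 35) hi=[] (size 0) -> median=35
Step 2: insert 38 -> lo=[35] (size 1, max 35) hi=[38] (size 1, min 38) -> median=36.5
Step 3: insert 3 -> lo=[3, 35] (size 2, max 35) hi=[38] (size 1, min 38) -> median=35
Step 4: insert 3 -> lo=[3, 3] (size 2, max 3) hi=[35, 38] (size 2, min 35) -> median=19
Step 5: insert 43 -> lo=[3, 3, 35] (size 3, max 35) hi=[38, 43] (size 2, min 38) -> median=35
Step 6: insert 25 -> lo=[3, 3, 25] (size 3, max 25) hi=[35, 38, 43] (size 3, min 35) -> median=30
Step 7: insert 47 -> lo=[3, 3, 25, 35] (size 4, max 35) hi=[38, 43, 47] (size 3, min 38) -> median=35
Step 8: insert 39 -> lo=[3, 3, 25, 35] (size 4, max 35) hi=[38, 39, 43, 47] (size 4, min 38) -> median=36.5
Step 9: insert 37 -> lo=[3, 3, 25, 35, 37] (size 5, max 37) hi=[38, 39, 43, 47] (size 4, min 38) -> median=37

Answer: 35 36.5 35 19 35 30 35 36.5 37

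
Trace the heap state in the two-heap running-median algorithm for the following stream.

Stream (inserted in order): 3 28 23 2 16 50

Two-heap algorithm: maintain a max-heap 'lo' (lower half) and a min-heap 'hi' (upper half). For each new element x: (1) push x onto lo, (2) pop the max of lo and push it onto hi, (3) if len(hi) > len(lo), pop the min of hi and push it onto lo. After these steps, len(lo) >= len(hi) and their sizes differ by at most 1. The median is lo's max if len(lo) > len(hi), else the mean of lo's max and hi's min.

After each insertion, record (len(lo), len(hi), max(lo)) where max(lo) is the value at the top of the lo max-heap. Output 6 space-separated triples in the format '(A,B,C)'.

Step 1: insert 3 -> lo=[3] hi=[] -> (len(lo)=1, len(hi)=0, max(lo)=3)
Step 2: insert 28 -> lo=[3] hi=[28] -> (len(lo)=1, len(hi)=1, max(lo)=3)
Step 3: insert 23 -> lo=[3, 23] hi=[28] -> (len(lo)=2, len(hi)=1, max(lo)=23)
Step 4: insert 2 -> lo=[2, 3] hi=[23, 28] -> (len(lo)=2, len(hi)=2, max(lo)=3)
Step 5: insert 16 -> lo=[2, 3, 16] hi=[23, 28] -> (len(lo)=3, len(hi)=2, max(lo)=16)
Step 6: insert 50 -> lo=[2, 3, 16] hi=[23, 28, 50] -> (len(lo)=3, len(hi)=3, max(lo)=16)

Answer: (1,0,3) (1,1,3) (2,1,23) (2,2,3) (3,2,16) (3,3,16)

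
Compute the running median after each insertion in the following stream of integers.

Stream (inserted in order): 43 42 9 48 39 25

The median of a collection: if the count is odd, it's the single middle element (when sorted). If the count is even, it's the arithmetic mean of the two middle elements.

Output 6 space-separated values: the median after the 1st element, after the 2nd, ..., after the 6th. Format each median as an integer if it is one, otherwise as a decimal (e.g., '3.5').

Step 1: insert 43 -> lo=[43] (size 1, max 43) hi=[] (size 0) -> median=43
Step 2: insert 42 -> lo=[42] (size 1, max 42) hi=[43] (size 1, min 43) -> median=42.5
Step 3: insert 9 -> lo=[9, 42] (size 2, max 42) hi=[43] (size 1, min 43) -> median=42
Step 4: insert 48 -> lo=[9, 42] (size 2, max 42) hi=[43, 48] (size 2, min 43) -> median=42.5
Step 5: insert 39 -> lo=[9, 39, 42] (size 3, max 42) hi=[43, 48] (size 2, min 43) -> median=42
Step 6: insert 25 -> lo=[9, 25, 39] (size 3, max 39) hi=[42, 43, 48] (size 3, min 42) -> median=40.5

Answer: 43 42.5 42 42.5 42 40.5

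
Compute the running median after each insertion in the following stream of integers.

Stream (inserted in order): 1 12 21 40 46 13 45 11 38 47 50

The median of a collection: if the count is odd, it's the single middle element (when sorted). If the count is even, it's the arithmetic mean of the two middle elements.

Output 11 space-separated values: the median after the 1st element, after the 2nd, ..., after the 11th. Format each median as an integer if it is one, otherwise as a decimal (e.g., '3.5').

Step 1: insert 1 -> lo=[1] (size 1, max 1) hi=[] (size 0) -> median=1
Step 2: insert 12 -> lo=[1] (size 1, max 1) hi=[12] (size 1, min 12) -> median=6.5
Step 3: insert 21 -> lo=[1, 12] (size 2, max 12) hi=[21] (size 1, min 21) -> median=12
Step 4: insert 40 -> lo=[1, 12] (size 2, max 12) hi=[21, 40] (size 2, min 21) -> median=16.5
Step 5: insert 46 -> lo=[1, 12, 21] (size 3, max 21) hi=[40, 46] (size 2, min 40) -> median=21
Step 6: insert 13 -> lo=[1, 12, 13] (size 3, max 13) hi=[21, 40, 46] (size 3, min 21) -> median=17
Step 7: insert 45 -> lo=[1, 12, 13, 21] (size 4, max 21) hi=[40, 45, 46] (size 3, min 40) -> median=21
Step 8: insert 11 -> lo=[1, 11, 12, 13] (size 4, max 13) hi=[21, 40, 45, 46] (size 4, min 21) -> median=17
Step 9: insert 38 -> lo=[1, 11, 12, 13, 21] (size 5, max 21) hi=[38, 40, 45, 46] (size 4, min 38) -> median=21
Step 10: insert 47 -> lo=[1, 11, 12, 13, 21] (size 5, max 21) hi=[38, 40, 45, 46, 47] (size 5, min 38) -> median=29.5
Step 11: insert 50 -> lo=[1, 11, 12, 13, 21, 38] (size 6, max 38) hi=[40, 45, 46, 47, 50] (size 5, min 40) -> median=38

Answer: 1 6.5 12 16.5 21 17 21 17 21 29.5 38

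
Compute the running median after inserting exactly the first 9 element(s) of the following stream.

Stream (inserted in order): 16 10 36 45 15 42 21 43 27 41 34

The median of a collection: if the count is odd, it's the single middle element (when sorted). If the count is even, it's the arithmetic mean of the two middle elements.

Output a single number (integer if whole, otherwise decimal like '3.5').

Answer: 27

Derivation:
Step 1: insert 16 -> lo=[16] (size 1, max 16) hi=[] (size 0) -> median=16
Step 2: insert 10 -> lo=[10] (size 1, max 10) hi=[16] (size 1, min 16) -> median=13
Step 3: insert 36 -> lo=[10, 16] (size 2, max 16) hi=[36] (size 1, min 36) -> median=16
Step 4: insert 45 -> lo=[10, 16] (size 2, max 16) hi=[36, 45] (size 2, min 36) -> median=26
Step 5: insert 15 -> lo=[10, 15, 16] (size 3, max 16) hi=[36, 45] (size 2, min 36) -> median=16
Step 6: insert 42 -> lo=[10, 15, 16] (size 3, max 16) hi=[36, 42, 45] (size 3, min 36) -> median=26
Step 7: insert 21 -> lo=[10, 15, 16, 21] (size 4, max 21) hi=[36, 42, 45] (size 3, min 36) -> median=21
Step 8: insert 43 -> lo=[10, 15, 16, 21] (size 4, max 21) hi=[36, 42, 43, 45] (size 4, min 36) -> median=28.5
Step 9: insert 27 -> lo=[10, 15, 16, 21, 27] (size 5, max 27) hi=[36, 42, 43, 45] (size 4, min 36) -> median=27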